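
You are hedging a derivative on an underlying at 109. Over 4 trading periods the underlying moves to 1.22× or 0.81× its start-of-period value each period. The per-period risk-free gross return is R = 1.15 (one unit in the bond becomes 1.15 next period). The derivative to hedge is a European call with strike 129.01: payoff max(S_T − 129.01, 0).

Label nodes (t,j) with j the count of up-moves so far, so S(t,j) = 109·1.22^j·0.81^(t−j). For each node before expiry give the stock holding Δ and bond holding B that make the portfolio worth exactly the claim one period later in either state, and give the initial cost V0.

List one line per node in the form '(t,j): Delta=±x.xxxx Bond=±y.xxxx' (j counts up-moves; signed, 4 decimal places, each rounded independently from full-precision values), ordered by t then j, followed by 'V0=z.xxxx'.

(0,0): Delta=0.8431 Bond=-54.5223
(1,0): Delta=0.4498 Bond=-27.9703
(1,1): Delta=0.8969 Bond=-69.8510
(2,0): Delta=0.0000 Bond=0.0000
(2,1): Delta=0.5113 Bond=-38.7883
(2,2): Delta=0.9496 Bond=-88.8810
(3,0): Delta=0.0000 Bond=0.0000
(3,1): Delta=0.0000 Bond=0.0000
(3,2): Delta=0.5811 Bond=-53.7902
(3,3): Delta=1.0000 Bond=-112.1826
V0=37.3805

Since d<R<u, set p* = (R−d)/(u−d) = 0.8293; price each node as the discounted p*-expectation of its children.
Terminal values V(4,·): V(4,0)=0.0000, V(4,1)=0.0000, V(4,2)=0.0000, V(4,3)=31.3112, V(4,4)=112.4615
  t=3,j=0: stock 57.9271 → up 70.6710 (V=0.0000), down 46.9209 (V=0.0000). Price 0.0000; hedge Δ=0.0000, bond B=0.0000.
  t=3,j=1: stock 87.2482 → up 106.4428 (V=0.0000), down 70.6710 (V=0.0000). Price 0.0000; hedge Δ=0.0000, bond B=0.0000.
  t=3,j=2: stock 131.4108 → up 160.3212 (V=31.3112), down 106.4428 (V=0.0000). Price 22.5786; hedge Δ=0.5811, bond B=-53.7902.
  t=3,j=3: stock 197.9274 → up 241.4715 (V=112.4615), down 160.3212 (V=31.3112). Price 85.7448; hedge Δ=1.0000, bond B=-112.1826.
  t=2,j=0: stock 71.5149 → up 87.2482 (V=0.0000), down 57.9271 (V=0.0000). Price 0.0000; hedge Δ=0.0000, bond B=0.0000.
  t=2,j=1: stock 107.7138 → up 131.4108 (V=22.5786), down 87.2482 (V=0.0000). Price 16.2815; hedge Δ=0.5113, bond B=-38.7883.
  t=2,j=2: stock 162.2356 → up 197.9274 (V=85.7448), down 131.4108 (V=22.5786). Price 65.1829; hedge Δ=0.9496, bond B=-88.8810.
  t=1,j=0: stock 88.2900 → up 107.7138 (V=16.2815), down 71.5149 (V=0.0000). Price 11.7406; hedge Δ=0.4498, bond B=-27.9703.
  t=1,j=1: stock 132.9800 → up 162.2356 (V=65.1829), down 107.7138 (V=16.2815). Price 49.4208; hedge Δ=0.8969, bond B=-69.8510.
  t=0,j=0: stock 109.0000 → up 132.9800 (V=49.4208), down 88.2900 (V=11.7406). Price 37.3805; hedge Δ=0.8431, bond B=-54.5223.
Self-financing check: at every node Δ·S+B equals the discounted successor values.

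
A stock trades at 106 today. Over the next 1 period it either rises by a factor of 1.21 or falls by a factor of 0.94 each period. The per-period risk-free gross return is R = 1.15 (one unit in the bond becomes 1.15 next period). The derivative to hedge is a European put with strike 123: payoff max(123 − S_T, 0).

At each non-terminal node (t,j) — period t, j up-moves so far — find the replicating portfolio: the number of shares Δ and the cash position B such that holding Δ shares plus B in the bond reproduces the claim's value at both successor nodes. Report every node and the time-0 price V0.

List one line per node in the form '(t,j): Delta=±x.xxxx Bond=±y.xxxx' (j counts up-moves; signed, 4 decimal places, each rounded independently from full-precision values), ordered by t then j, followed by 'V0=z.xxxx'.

Since d<R<u, set p* = (R−d)/(u−d) = 0.7778; price each node as the discounted p*-expectation of its children.
Terminal values V(1,·): V(1,0)=23.3600, V(1,1)=0.0000
(0,0): S=106.0000. Δ = (V_up−V_dn)/(S_up−S_dn) = (0.0000−23.3600)/(128.2600−99.6400) = -0.8162. V = [p*·0.0000 + (1−p*)·23.3600]/1.15 = 4.5140. B = V − Δ·S = 91.0325.
The time-0 hedge costs 4.5140, which is the no-arbitrage price.

(0,0): Delta=-0.8162 Bond=91.0325
V0=4.5140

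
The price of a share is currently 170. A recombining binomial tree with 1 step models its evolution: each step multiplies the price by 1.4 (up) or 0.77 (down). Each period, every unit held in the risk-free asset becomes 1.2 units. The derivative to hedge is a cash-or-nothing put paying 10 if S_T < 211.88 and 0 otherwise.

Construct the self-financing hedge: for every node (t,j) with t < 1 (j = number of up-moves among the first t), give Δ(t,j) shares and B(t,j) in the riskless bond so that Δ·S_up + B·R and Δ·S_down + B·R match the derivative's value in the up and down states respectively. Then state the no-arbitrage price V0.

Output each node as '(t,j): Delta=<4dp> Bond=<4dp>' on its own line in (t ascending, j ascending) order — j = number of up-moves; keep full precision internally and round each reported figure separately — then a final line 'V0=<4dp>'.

Under the risk-neutral measure, an up-move has probability p* = (R−d)/(u−d) = 0.6825 and values discount at R = 1.2.
At expiry t=1: V(1,0)=10.0000, V(1,1)=0.0000
Node (0,0) S=170.0000: V=(p*·0.0000+(1−p*)·10.0000)/1.2=2.6455; Δ=(0.0000−10.0000)/(238.0000−130.9000)=-0.0934; B=V−Δ·S=18.5185
Check: Δ(0,0)·S0 + B(0,0) = 2.6455 = V0.

(0,0): Delta=-0.0934 Bond=18.5185
V0=2.6455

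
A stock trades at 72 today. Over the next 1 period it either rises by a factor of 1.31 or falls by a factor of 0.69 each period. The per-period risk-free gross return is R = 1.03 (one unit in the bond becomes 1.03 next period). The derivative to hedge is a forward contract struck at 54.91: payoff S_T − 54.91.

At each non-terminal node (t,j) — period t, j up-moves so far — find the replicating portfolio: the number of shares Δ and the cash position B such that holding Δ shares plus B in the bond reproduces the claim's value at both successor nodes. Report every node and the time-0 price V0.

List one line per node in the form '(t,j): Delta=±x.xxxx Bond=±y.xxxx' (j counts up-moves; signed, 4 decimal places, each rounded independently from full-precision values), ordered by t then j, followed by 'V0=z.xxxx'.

The replicating-portfolio and risk-neutral prices coincide; use p* = (1.03−0.69)/(1.31−0.69) = 0.5484 for the latter.
Terminal payoffs: V(1,0)=-5.2300, V(1,1)=39.4100
(0,0): S=72.0000. Δ = (V_up−V_dn)/(S_up−S_dn) = (39.4100−-5.2300)/(94.3200−49.6800) = 1.0000. V = [p*·39.4100 + (1−p*)·-5.2300]/1.03 = 18.6893. B = V − Δ·S = -53.3107.
Self-financing check: at every node Δ·S+B equals the discounted successor values.

(0,0): Delta=1.0000 Bond=-53.3107
V0=18.6893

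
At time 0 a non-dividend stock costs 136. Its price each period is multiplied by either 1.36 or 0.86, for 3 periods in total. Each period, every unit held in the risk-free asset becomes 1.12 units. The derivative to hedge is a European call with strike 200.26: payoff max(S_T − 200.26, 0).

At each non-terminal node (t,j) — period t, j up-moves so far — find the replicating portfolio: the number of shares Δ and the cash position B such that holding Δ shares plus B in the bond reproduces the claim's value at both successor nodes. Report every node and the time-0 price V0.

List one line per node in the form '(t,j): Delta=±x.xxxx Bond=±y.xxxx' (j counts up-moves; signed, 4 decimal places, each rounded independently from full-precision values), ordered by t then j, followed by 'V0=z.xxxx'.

The replicating-portfolio and risk-neutral prices coincide; use p* = (1.12−0.86)/(1.36−0.86) = 0.5200 for the latter.
Payoff layer (t=3): V(3,0)=0.0000, V(3,1)=0.0000, V(3,2)=16.0692, V(3,3)=141.8420
Node (2,0) S=100.5856: V=(p*·0.0000+(1−p*)·0.0000)/1.12=0.0000; Δ=(0.0000−0.0000)/(136.7964−86.5036)=0.0000; B=V−Δ·S=0.0000
Node (2,1) S=159.0656: V=(p*·16.0692+(1−p*)·0.0000)/1.12=7.4607; Δ=(16.0692−0.0000)/(216.3292−136.7964)=0.2020; B=V−Δ·S=-24.6777
Node (2,2) S=251.5456: V=(p*·141.8420+(1−p*)·16.0692)/1.12=72.7420; Δ=(141.8420−16.0692)/(342.1020−216.3292)=1.0000; B=V−Δ·S=-178.8036
Node (1,0) S=116.9600: V=(p*·7.4607+(1−p*)·0.0000)/1.12=3.4639; Δ=(7.4607−0.0000)/(159.0656−100.5856)=0.1276; B=V−Δ·S=-11.4575
Node (1,1) S=184.9600: V=(p*·72.7420+(1−p*)·7.4607)/1.12=36.9705; Δ=(72.7420−7.4607)/(251.5456−159.0656)=0.7059; B=V−Δ·S=-93.5921
Node (0,0) S=136.0000: V=(p*·36.9705+(1−p*)·3.4639)/1.12=18.6494; Δ=(36.9705−3.4639)/(184.9600−116.9600)=0.4927; B=V−Δ·S=-48.3638
The time-0 hedge costs 18.6494, which is the no-arbitrage price.

(0,0): Delta=0.4927 Bond=-48.3638
(1,0): Delta=0.1276 Bond=-11.4575
(1,1): Delta=0.7059 Bond=-93.5921
(2,0): Delta=0.0000 Bond=0.0000
(2,1): Delta=0.2020 Bond=-24.6777
(2,2): Delta=1.0000 Bond=-178.8036
V0=18.6494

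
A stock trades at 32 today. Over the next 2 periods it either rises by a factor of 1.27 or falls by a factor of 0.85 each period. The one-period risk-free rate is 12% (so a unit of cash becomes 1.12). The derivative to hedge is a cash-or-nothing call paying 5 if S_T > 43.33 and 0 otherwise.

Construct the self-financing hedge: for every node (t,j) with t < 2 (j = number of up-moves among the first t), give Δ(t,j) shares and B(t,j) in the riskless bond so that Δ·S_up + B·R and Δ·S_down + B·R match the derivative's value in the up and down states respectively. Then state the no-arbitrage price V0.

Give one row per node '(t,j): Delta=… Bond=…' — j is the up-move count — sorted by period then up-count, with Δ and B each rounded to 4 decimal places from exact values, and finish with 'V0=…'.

(0,0): Delta=0.2135 Bond=-5.1858
(1,0): Delta=0.0000 Bond=0.0000
(1,1): Delta=0.2929 Bond=-9.0349
V0=1.6473

No-arbitrage ⇒ martingale measure with p* = (R−d)/(u−d) = 0.6429.
Terminal values V(2,·): V(2,0)=0.0000, V(2,1)=0.0000, V(2,2)=5.0000
(1,0): S=27.2000. Δ = (V_up−V_dn)/(S_up−S_dn) = (0.0000−0.0000)/(34.5440−23.1200) = 0.0000. V = [p*·0.0000 + (1−p*)·0.0000]/1.12 = 0.0000. B = V − Δ·S = 0.0000.
(1,1): S=40.6400. Δ = (V_up−V_dn)/(S_up−S_dn) = (5.0000−0.0000)/(51.6128−34.5440) = 0.2929. V = [p*·5.0000 + (1−p*)·0.0000]/1.12 = 2.8699. B = V − Δ·S = -9.0349.
(0,0): S=32.0000. Δ = (V_up−V_dn)/(S_up−S_dn) = (2.8699−0.0000)/(40.6400−27.2000) = 0.2135. V = [p*·2.8699 + (1−p*)·0.0000]/1.12 = 1.6473. B = V − Δ·S = -5.1858.
Self-financing check: at every node Δ·S+B equals the discounted successor values.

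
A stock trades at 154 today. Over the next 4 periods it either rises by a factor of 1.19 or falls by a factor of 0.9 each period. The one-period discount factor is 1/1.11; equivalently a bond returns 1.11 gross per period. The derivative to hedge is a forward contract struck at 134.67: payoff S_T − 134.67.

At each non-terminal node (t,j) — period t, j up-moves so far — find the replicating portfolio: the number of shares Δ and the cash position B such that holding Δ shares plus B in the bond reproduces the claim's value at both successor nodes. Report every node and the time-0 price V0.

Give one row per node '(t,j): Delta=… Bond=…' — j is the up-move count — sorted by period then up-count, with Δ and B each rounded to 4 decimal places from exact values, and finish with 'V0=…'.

Under the risk-neutral measure, an up-move has probability p* = (R−d)/(u−d) = 0.7241 and values discount at R = 1.11.
Terminal payoffs: V(4,0)=-33.6306, V(4,1)=-1.0735, V(4,2)=41.9743, V(4,3)=98.8930, V(4,4)=174.1522
(3,0): S=112.2660. Δ = (V_up−V_dn)/(S_up−S_dn) = (-1.0735−-33.6306)/(133.5965−101.0394) = 1.0000. V = [p*·-1.0735 + (1−p*)·-33.6306]/1.11 = -9.0583. B = V − Δ·S = -121.3243.
(3,1): S=148.4406. Δ = (V_up−V_dn)/(S_up−S_dn) = (41.9743−-1.0735)/(176.6443−133.5965) = 1.0000. V = [p*·41.9743 + (1−p*)·-1.0735]/1.11 = 27.1163. B = V − Δ·S = -121.3243.
(3,2): S=196.2715. Δ = (V_up−V_dn)/(S_up−S_dn) = (98.8930−41.9743)/(233.5630−176.6443) = 1.0000. V = [p*·98.8930 + (1−p*)·41.9743]/1.11 = 74.9471. B = V − Δ·S = -121.3243.
(3,3): S=259.5145. Δ = (V_up−V_dn)/(S_up−S_dn) = (174.1522−98.8930)/(308.8222−233.5630) = 1.0000. V = [p*·174.1522 + (1−p*)·98.8930]/1.11 = 138.1902. B = V − Δ·S = -121.3243.
(2,0): S=124.7400. Δ = (V_up−V_dn)/(S_up−S_dn) = (27.1163−-9.0583)/(148.4406−112.2660) = 1.0000. V = [p*·27.1163 + (1−p*)·-9.0583]/1.11 = 15.4388. B = V − Δ·S = -109.3012.
(2,1): S=164.9340. Δ = (V_up−V_dn)/(S_up−S_dn) = (74.9471−27.1163)/(196.2715−148.4406) = 1.0000. V = [p*·74.9471 + (1−p*)·27.1163]/1.11 = 55.6328. B = V − Δ·S = -109.3012.
(2,2): S=218.0794. Δ = (V_up−V_dn)/(S_up−S_dn) = (138.1902−74.9471)/(259.5145−196.2715) = 1.0000. V = [p*·138.1902 + (1−p*)·74.9471]/1.11 = 108.7782. B = V − Δ·S = -109.3012.
(1,0): S=138.6000. Δ = (V_up−V_dn)/(S_up−S_dn) = (55.6328−15.4388)/(164.9340−124.7400) = 1.0000. V = [p*·55.6328 + (1−p*)·15.4388]/1.11 = 40.1305. B = V − Δ·S = -98.4695.
(1,1): S=183.2600. Δ = (V_up−V_dn)/(S_up−S_dn) = (108.7782−55.6328)/(218.0794−164.9340) = 1.0000. V = [p*·108.7782 + (1−p*)·55.6328]/1.11 = 84.7905. B = V − Δ·S = -98.4695.
(0,0): S=154.0000. Δ = (V_up−V_dn)/(S_up−S_dn) = (84.7905−40.1305)/(183.2600−138.6000) = 1.0000. V = [p*·84.7905 + (1−p*)·40.1305]/1.11 = 65.2887. B = V − Δ·S = -88.7113.
Each (Δ,B) replicates both successor values, so the strategy is self-financing and V0 is arbitrage-free.

(0,0): Delta=1.0000 Bond=-88.7113
(1,0): Delta=1.0000 Bond=-98.4695
(1,1): Delta=1.0000 Bond=-98.4695
(2,0): Delta=1.0000 Bond=-109.3012
(2,1): Delta=1.0000 Bond=-109.3012
(2,2): Delta=1.0000 Bond=-109.3012
(3,0): Delta=1.0000 Bond=-121.3243
(3,1): Delta=1.0000 Bond=-121.3243
(3,2): Delta=1.0000 Bond=-121.3243
(3,3): Delta=1.0000 Bond=-121.3243
V0=65.2887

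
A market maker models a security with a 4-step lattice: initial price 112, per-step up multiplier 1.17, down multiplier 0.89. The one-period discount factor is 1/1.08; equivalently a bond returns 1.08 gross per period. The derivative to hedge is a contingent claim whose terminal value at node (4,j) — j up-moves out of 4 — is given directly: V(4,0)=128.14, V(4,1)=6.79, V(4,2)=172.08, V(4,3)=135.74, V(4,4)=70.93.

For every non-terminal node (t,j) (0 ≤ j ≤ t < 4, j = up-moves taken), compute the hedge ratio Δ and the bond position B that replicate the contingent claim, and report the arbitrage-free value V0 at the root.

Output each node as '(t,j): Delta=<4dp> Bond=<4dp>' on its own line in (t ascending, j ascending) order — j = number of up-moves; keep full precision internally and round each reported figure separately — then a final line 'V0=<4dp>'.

Risk-neutral probability p* = (R−d)/(u−d) = (1.08−0.89)/(1.17−0.89) = 0.6786.
Payoff layer (t=4): V(4,0)=128.1400, V(4,1)=6.7900, V(4,2)=172.0800, V(4,3)=135.7400, V(4,4)=70.9300
(3,0): S=78.9565. Δ = (V_up−V_dn)/(S_up−S_dn) = (6.7900−128.1400)/(92.3791−70.2713) = -5.4890. V = [p*·6.7900 + (1−p*)·128.1400]/1.08 = 42.4031. B = V − Δ·S = 475.7960.
(3,1): S=103.7968. Δ = (V_up−V_dn)/(S_up−S_dn) = (172.0800−6.7900)/(121.4422−92.3791) = 5.6873. V = [p*·172.0800 + (1−p*)·6.7900]/1.08 = 110.1399. B = V − Δ·S = -480.1815.
(3,2): S=136.4520. Δ = (V_up−V_dn)/(S_up−S_dn) = (135.7400−172.0800)/(159.6488−121.4422) = -0.9511. V = [p*·135.7400 + (1−p*)·172.0800]/1.08 = 136.5007. B = V − Δ·S = 266.2864.
(3,3): S=179.3807. Δ = (V_up−V_dn)/(S_up−S_dn) = (70.9300−135.7400)/(209.8754−159.6488) = -1.2904. V = [p*·70.9300 + (1−p*)·135.7400]/1.08 = 84.9646. B = V − Δ·S = 316.4289.
(2,0): S=88.7152. Δ = (V_up−V_dn)/(S_up−S_dn) = (110.1399−42.4031)/(103.7968−78.9565) = 2.7269. V = [p*·110.1399 + (1−p*)·42.4031]/1.08 = 81.8216. B = V − Δ·S = -160.0954.
(2,1): S=116.6256. Δ = (V_up−V_dn)/(S_up−S_dn) = (136.5007−110.1399)/(136.4520−103.7968) = 0.8072. V = [p*·136.5007 + (1−p*)·110.1399]/1.08 = 118.5440. B = V − Δ·S = 24.3984.
(2,2): S=153.3168. Δ = (V_up−V_dn)/(S_up−S_dn) = (84.9646−136.5007)/(179.3807−136.4520) = -1.2005. V = [p*·84.9646 + (1−p*)·136.5007]/1.08 = 94.0090. B = V − Δ·S = 278.0664.
(1,0): S=99.6800. Δ = (V_up−V_dn)/(S_up−S_dn) = (118.5440−81.8216)/(116.6256−88.7152) = 1.3157. V = [p*·118.5440 + (1−p*)·81.8216]/1.08 = 98.8337. B = V − Δ·S = -32.3178.
(1,1): S=131.0400. Δ = (V_up−V_dn)/(S_up−S_dn) = (94.0090−118.5440)/(153.3168−116.6256) = -0.6687. V = [p*·94.0090 + (1−p*)·118.5440]/1.08 = 94.3475. B = V − Δ·S = 181.9724.
(0,0): S=112.0000. Δ = (V_up−V_dn)/(S_up−S_dn) = (94.3475−98.8337)/(131.0400−99.6800) = -0.1431. V = [p*·94.3475 + (1−p*)·98.8337]/1.08 = 88.6940. B = V − Δ·S = 104.7161.
Self-financing check: at every node Δ·S+B equals the discounted successor values.

(0,0): Delta=-0.1431 Bond=104.7161
(1,0): Delta=1.3157 Bond=-32.3178
(1,1): Delta=-0.6687 Bond=181.9724
(2,0): Delta=2.7269 Bond=-160.0954
(2,1): Delta=0.8072 Bond=24.3984
(2,2): Delta=-1.2005 Bond=278.0664
(3,0): Delta=-5.4890 Bond=475.7960
(3,1): Delta=5.6873 Bond=-480.1815
(3,2): Delta=-0.9511 Bond=266.2864
(3,3): Delta=-1.2904 Bond=316.4289
V0=88.6940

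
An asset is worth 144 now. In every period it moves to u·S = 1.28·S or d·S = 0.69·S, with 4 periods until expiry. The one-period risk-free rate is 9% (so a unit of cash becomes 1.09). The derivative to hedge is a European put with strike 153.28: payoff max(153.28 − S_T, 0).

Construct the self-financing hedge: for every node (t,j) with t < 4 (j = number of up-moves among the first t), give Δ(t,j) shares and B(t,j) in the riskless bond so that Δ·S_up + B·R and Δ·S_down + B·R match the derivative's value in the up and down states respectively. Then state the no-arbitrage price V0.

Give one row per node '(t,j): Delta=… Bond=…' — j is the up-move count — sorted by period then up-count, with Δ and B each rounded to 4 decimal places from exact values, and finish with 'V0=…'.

(0,0): Delta=-0.2730 Bond=54.4808
(1,0): Delta=-0.6364 Bond=95.4922
(1,1): Delta=-0.1800 Bond=42.2327
(2,0): Delta=-1.0000 Bond=129.0127
(2,1): Delta=-0.5433 Bond=92.2465
(2,2): Delta=-0.0869 Bond=24.0825
(3,0): Delta=-1.0000 Bond=140.6239
(3,1): Delta=-1.0000 Bond=140.6239
(3,2): Delta=-0.4264 Bond=81.5130
(3,3): Delta=0.0000 Bond=0.0000
V0=15.1664

Risk-neutral probability p* = (R−d)/(u−d) = (1.09−0.69)/(1.28−0.69) = 0.6780.
At expiry t=4: V(4,0)=120.6393, V(4,1)=92.7292, V(4,2)=40.9539, V(4,3)=0.0000, V(4,4)=0.0000
Node (3,0) S=47.3053: V=(p*·92.7292+(1−p*)·120.6393)/1.09=93.3186; Δ=(92.7292−120.6393)/(60.5508−32.6407)=-1.0000; B=V−Δ·S=140.6239
Node (3,1) S=87.7548: V=(p*·40.9539+(1−p*)·92.7292)/1.09=52.8691; Δ=(40.9539−92.7292)/(112.3261−60.5508)=-1.0000; B=V−Δ·S=140.6239
Node (3,2) S=162.7914: V=(p*·0.0000+(1−p*)·40.9539)/1.09=12.0996; Δ=(0.0000−40.9539)/(208.3730−112.3261)=-0.4264; B=V−Δ·S=81.5130
Node (3,3) S=301.9899: V=(p*·0.0000+(1−p*)·0.0000)/1.09=0.0000; Δ=(0.0000−0.0000)/(386.5471−208.3730)=0.0000; B=V−Δ·S=0.0000
Node (2,0) S=68.5584: V=(p*·52.8691+(1−p*)·93.3186)/1.09=60.4543; Δ=(52.8691−93.3186)/(87.7548−47.3053)=-1.0000; B=V−Δ·S=129.0127
Node (2,1) S=127.1808: V=(p*·12.0996+(1−p*)·52.8691)/1.09=23.1456; Δ=(12.0996−52.8691)/(162.7914−87.7548)=-0.5433; B=V−Δ·S=92.2465
Node (2,2) S=235.9296: V=(p*·0.0000+(1−p*)·12.0996)/1.09=3.5747; Δ=(0.0000−12.0996)/(301.9899−162.7914)=-0.0869; B=V−Δ·S=24.0825
Node (1,0) S=99.3600: V=(p*·23.1456+(1−p*)·60.4543)/1.09=32.2572; Δ=(23.1456−60.4543)/(127.1808−68.5584)=-0.6364; B=V−Δ·S=95.4922
Node (1,1) S=184.3200: V=(p*·3.5747+(1−p*)·23.1456)/1.09=9.0617; Δ=(3.5747−23.1456)/(235.9296−127.1808)=-0.1800; B=V−Δ·S=42.2327
Node (0,0) S=144.0000: V=(p*·9.0617+(1−p*)·32.2572)/1.09=15.1664; Δ=(9.0617−32.2572)/(184.3200−99.3600)=-0.2730; B=V−Δ·S=54.4808
Root portfolio cost Δ·144+B reproduces V0=15.1664.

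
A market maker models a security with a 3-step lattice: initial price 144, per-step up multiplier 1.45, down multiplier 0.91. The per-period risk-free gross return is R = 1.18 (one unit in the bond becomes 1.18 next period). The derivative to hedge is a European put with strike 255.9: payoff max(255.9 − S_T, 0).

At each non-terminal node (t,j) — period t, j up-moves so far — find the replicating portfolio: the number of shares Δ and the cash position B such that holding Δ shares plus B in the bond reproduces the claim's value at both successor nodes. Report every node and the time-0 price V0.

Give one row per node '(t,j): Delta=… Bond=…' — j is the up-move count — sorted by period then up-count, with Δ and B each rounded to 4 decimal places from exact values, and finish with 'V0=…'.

(0,0): Delta=-0.5319 Bond=106.7541
(1,0): Delta=-0.8826 Bond=171.9157
(1,1): Delta=-0.3119 Bond=80.0240
(2,0): Delta=-1.0000 Bond=216.8644
(2,1): Delta=-0.8089 Bond=188.8566
(2,2): Delta=0.0000 Bond=0.0000
V0=30.1549

Risk-neutral probability p* = (R−d)/(u−d) = (1.18−0.91)/(1.45−0.91) = 0.5000.
At expiry t=3: V(3,0)=147.3858, V(3,1)=82.9927, V(3,2)=0.0000, V(3,3)=0.0000
Node (2,0) S=119.2464: V=(p*·82.9927+(1−p*)·147.3858)/1.18=97.6180; Δ=(82.9927−147.3858)/(172.9073−108.5142)=-1.0000; B=V−Δ·S=216.8644
Node (2,1) S=190.0080: V=(p*·0.0000+(1−p*)·82.9927)/1.18=35.1664; Δ=(0.0000−82.9927)/(275.5116−172.9073)=-0.8089; B=V−Δ·S=188.8566
Node (2,2) S=302.7600: V=(p*·0.0000+(1−p*)·0.0000)/1.18=0.0000; Δ=(0.0000−0.0000)/(439.0020−275.5116)=0.0000; B=V−Δ·S=0.0000
Node (1,0) S=131.0400: V=(p*·35.1664+(1−p*)·97.6180)/1.18=56.2646; Δ=(35.1664−97.6180)/(190.0080−119.2464)=-0.8826; B=V−Δ·S=171.9157
Node (1,1) S=208.8000: V=(p*·0.0000+(1−p*)·35.1664)/1.18=14.9010; Δ=(0.0000−35.1664)/(302.7600−190.0080)=-0.3119; B=V−Δ·S=80.0240
Node (0,0) S=144.0000: V=(p*·14.9010+(1−p*)·56.2646)/1.18=30.1549; Δ=(14.9010−56.2646)/(208.8000−131.0400)=-0.5319; B=V−Δ·S=106.7541
Each (Δ,B) replicates both successor values, so the strategy is self-financing and V0 is arbitrage-free.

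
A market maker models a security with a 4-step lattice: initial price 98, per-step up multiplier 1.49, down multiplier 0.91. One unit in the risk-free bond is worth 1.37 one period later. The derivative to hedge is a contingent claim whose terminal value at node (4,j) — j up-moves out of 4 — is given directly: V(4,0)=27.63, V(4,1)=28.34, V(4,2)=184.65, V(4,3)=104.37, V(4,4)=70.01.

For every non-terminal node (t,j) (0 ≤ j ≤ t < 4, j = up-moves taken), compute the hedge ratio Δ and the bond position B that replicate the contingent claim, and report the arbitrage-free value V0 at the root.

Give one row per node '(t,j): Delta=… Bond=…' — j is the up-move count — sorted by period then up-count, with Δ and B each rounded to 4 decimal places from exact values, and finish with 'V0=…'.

Risk-neutral probability p* = (R−d)/(u−d) = (1.37−0.91)/(1.49−0.91) = 0.7931.
Payoff layer (t=4): V(4,0)=27.6300, V(4,1)=28.3400, V(4,2)=184.6500, V(4,3)=104.3700, V(4,4)=70.0100
Node (3,0) S=73.8500: V=(p*·28.3400+(1−p*)·27.6300)/1.37=20.5789; Δ=(28.3400−27.6300)/(110.0364−67.2035)=0.0166; B=V−Δ·S=19.3548
Node (3,1) S=120.9192: V=(p*·184.6500+(1−p*)·28.3400)/1.37=111.1752; Δ=(184.6500−28.3400)/(180.1696−110.0364)=2.2288; B=V−Δ·S=-158.3248
Node (3,2) S=197.9885: V=(p*·104.3700+(1−p*)·184.6500)/1.37=88.3063; Δ=(104.3700−184.6500)/(295.0029−180.1696)=-0.6991; B=V−Δ·S=226.7201
Node (3,3) S=324.1790: V=(p*·70.0100+(1−p*)·104.3700)/1.37=56.2912; Δ=(70.0100−104.3700)/(483.0267−295.0029)=-0.1827; B=V−Δ·S=115.5326
Node (2,0) S=81.1538: V=(p*·111.1752+(1−p*)·20.5789)/1.37=67.4680; Δ=(111.1752−20.5789)/(120.9192−73.8500)=1.9247; B=V−Δ·S=-88.7325
Node (2,1) S=132.8782: V=(p*·88.3063+(1−p*)·111.1752)/1.37=67.9108; Δ=(88.3063−111.1752)/(197.9885−120.9192)=-0.2967; B=V−Δ·S=107.3399
Node (2,2) S=217.5698: V=(p*·56.2912+(1−p*)·88.3063)/1.37=45.9234; Δ=(56.2912−88.3063)/(324.1790−197.9885)=-0.2537; B=V−Δ·S=101.1218
Node (1,0) S=89.1800: V=(p*·67.9108+(1−p*)·67.4680)/1.37=49.5031; Δ=(67.9108−67.4680)/(132.8782−81.1538)=0.0086; B=V−Δ·S=48.7396
Node (1,1) S=146.0200: V=(p*·45.9234+(1−p*)·67.9108)/1.37=36.8412; Δ=(45.9234−67.9108)/(217.5698−132.8782)=-0.2596; B=V−Δ·S=74.7506
Node (0,0) S=98.0000: V=(p*·36.8412+(1−p*)·49.5031)/1.37=28.8036; Δ=(36.8412−49.5031)/(146.0200−89.1800)=-0.2228; B=V−Δ·S=50.6343
Root portfolio cost Δ·98+B reproduces V0=28.8036.

(0,0): Delta=-0.2228 Bond=50.6343
(1,0): Delta=0.0086 Bond=48.7396
(1,1): Delta=-0.2596 Bond=74.7506
(2,0): Delta=1.9247 Bond=-88.7325
(2,1): Delta=-0.2967 Bond=107.3399
(2,2): Delta=-0.2537 Bond=101.1218
(3,0): Delta=0.0166 Bond=19.3548
(3,1): Delta=2.2288 Bond=-158.3248
(3,2): Delta=-0.6991 Bond=226.7201
(3,3): Delta=-0.1827 Bond=115.5326
V0=28.8036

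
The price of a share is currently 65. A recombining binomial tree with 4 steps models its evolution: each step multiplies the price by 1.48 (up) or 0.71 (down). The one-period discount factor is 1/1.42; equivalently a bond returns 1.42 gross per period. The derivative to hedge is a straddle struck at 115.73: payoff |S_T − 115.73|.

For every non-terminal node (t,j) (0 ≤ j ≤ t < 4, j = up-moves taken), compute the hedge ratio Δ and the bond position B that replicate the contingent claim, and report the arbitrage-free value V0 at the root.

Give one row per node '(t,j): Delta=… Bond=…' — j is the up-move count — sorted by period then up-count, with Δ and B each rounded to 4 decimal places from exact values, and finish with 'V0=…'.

Since d<R<u, set p* = (R−d)/(u−d) = 0.9221; price each node as the discounted p*-expectation of its children.
Terminal values V(4,·): V(4,0)=99.2124, V(4,1)=81.2990, V(4,2)=43.9583, V(4,3)=33.8787, V(4,4)=196.1304
(3,0): S=23.2642. Δ = (V_up−V_dn)/(S_up−S_dn) = (81.2990−99.2124)/(34.4310−16.5176) = -1.0000. V = [p*·81.2990 + (1−p*)·99.2124]/1.42 = 58.2358. B = V − Δ·S = 81.5000.
(3,1): S=48.4944. Δ = (V_up−V_dn)/(S_up−S_dn) = (43.9583−81.2990)/(71.7717−34.4310) = -1.0000. V = [p*·43.9583 + (1−p*)·81.2990]/1.42 = 33.0056. B = V − Δ·S = 81.5000.
(3,2): S=101.0870. Δ = (V_up−V_dn)/(S_up−S_dn) = (33.8787−43.9583)/(149.6087−71.7717) = -0.1295. V = [p*·33.8787 + (1−p*)·43.9583]/1.42 = 24.4114. B = V − Δ·S = 37.5017.
(3,3): S=210.7165. Δ = (V_up−V_dn)/(S_up−S_dn) = (196.1304−33.8787)/(311.8604−149.6087) = 1.0000. V = [p*·196.1304 + (1−p*)·33.8787]/1.42 = 129.2165. B = V − Δ·S = -81.5000.
(2,0): S=32.7665. Δ = (V_up−V_dn)/(S_up−S_dn) = (33.0056−58.2358)/(48.4944−23.2642) = -1.0000. V = [p*·33.0056 + (1−p*)·58.2358]/1.42 = 24.6279. B = V − Δ·S = 57.3944.
(2,1): S=68.3020. Δ = (V_up−V_dn)/(S_up−S_dn) = (24.4114−33.0056)/(101.0870−48.4944) = -0.1634. V = [p*·24.4114 + (1−p*)·33.0056]/1.42 = 17.6627. B = V − Δ·S = 28.8240.
(2,2): S=142.3760. Δ = (V_up−V_dn)/(S_up−S_dn) = (129.2165−24.4114)/(210.7165−101.0870) = 0.9560. V = [p*·129.2165 + (1−p*)·24.4114]/1.42 = 85.2464. B = V − Δ·S = -50.8642.
(1,0): S=46.1500. Δ = (V_up−V_dn)/(S_up−S_dn) = (17.6627−24.6279)/(68.3020−32.7665) = -0.1960. V = [p*·17.6627 + (1−p*)·24.6279]/1.42 = 12.8207. B = V − Δ·S = 21.8664.
(1,1): S=96.2000. Δ = (V_up−V_dn)/(S_up−S_dn) = (85.2464−17.6627)/(142.3760−68.3020) = 0.9124. V = [p*·85.2464 + (1−p*)·17.6627]/1.42 = 56.3240. B = V − Δ·S = -31.4470.
(0,0): S=65.0000. Δ = (V_up−V_dn)/(S_up−S_dn) = (56.3240−12.8207)/(96.2000−46.1500) = 0.8692. V = [p*·56.3240 + (1−p*)·12.8207]/1.42 = 37.2776. B = V − Δ·S = -19.2202.
Check: Δ(0,0)·S0 + B(0,0) = 37.2776 = V0.

(0,0): Delta=0.8692 Bond=-19.2202
(1,0): Delta=-0.1960 Bond=21.8664
(1,1): Delta=0.9124 Bond=-31.4470
(2,0): Delta=-1.0000 Bond=57.3944
(2,1): Delta=-0.1634 Bond=28.8240
(2,2): Delta=0.9560 Bond=-50.8642
(3,0): Delta=-1.0000 Bond=81.5000
(3,1): Delta=-1.0000 Bond=81.5000
(3,2): Delta=-0.1295 Bond=37.5017
(3,3): Delta=1.0000 Bond=-81.5000
V0=37.2776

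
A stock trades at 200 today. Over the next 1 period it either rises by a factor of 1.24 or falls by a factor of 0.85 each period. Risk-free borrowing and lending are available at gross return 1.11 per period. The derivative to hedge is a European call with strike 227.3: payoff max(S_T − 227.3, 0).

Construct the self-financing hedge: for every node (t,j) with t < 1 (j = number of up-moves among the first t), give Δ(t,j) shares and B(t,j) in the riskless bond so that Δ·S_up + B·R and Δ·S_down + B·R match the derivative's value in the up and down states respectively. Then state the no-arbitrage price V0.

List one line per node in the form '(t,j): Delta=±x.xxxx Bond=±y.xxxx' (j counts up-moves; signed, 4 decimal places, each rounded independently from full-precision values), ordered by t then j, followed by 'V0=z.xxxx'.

Risk-neutral probability p* = (R−d)/(u−d) = (1.11−0.85)/(1.24−0.85) = 0.6667.
Terminal payoffs: V(1,0)=0.0000, V(1,1)=20.7000
Node (0,0) S=200.0000: V=(p*·20.7000+(1−p*)·0.0000)/1.11=12.4324; Δ=(20.7000−0.0000)/(248.0000−170.0000)=0.2654; B=V−Δ·S=-40.6445
Self-financing check: at every node Δ·S+B equals the discounted successor values.

(0,0): Delta=0.2654 Bond=-40.6445
V0=12.4324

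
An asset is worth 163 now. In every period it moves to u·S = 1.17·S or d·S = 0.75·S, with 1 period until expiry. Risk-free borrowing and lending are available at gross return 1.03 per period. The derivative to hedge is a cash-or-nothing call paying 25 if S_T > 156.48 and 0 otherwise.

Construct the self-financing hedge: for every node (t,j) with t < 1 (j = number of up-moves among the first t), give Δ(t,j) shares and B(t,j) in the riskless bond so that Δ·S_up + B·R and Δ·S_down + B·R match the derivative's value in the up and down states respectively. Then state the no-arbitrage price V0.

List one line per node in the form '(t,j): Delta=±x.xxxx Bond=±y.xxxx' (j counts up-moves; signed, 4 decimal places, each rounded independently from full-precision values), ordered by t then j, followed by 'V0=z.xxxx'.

(0,0): Delta=0.3652 Bond=-43.3426
V0=16.1812

The replicating-portfolio and risk-neutral prices coincide; use p* = (1.03−0.75)/(1.17−0.75) = 0.6667 for the latter.
Terminal values V(1,·): V(1,0)=0.0000, V(1,1)=25.0000
Node (0,0) S=163.0000: V=(p*·25.0000+(1−p*)·0.0000)/1.03=16.1812; Δ=(25.0000−0.0000)/(190.7100−122.2500)=0.3652; B=V−Δ·S=-43.3426
Each (Δ,B) replicates both successor values, so the strategy is self-financing and V0 is arbitrage-free.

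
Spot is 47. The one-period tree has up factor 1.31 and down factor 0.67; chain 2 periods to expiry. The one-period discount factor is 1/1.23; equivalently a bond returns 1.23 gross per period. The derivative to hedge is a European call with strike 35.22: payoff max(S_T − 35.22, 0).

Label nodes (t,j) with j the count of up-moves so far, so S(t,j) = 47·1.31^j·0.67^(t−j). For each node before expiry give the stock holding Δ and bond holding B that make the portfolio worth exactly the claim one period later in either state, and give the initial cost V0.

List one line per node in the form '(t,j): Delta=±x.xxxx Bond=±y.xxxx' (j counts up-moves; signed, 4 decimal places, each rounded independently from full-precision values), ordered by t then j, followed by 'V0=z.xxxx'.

(0,0): Delta=0.9523 Bond=-20.8916
(1,0): Delta=0.2993 Bond=-5.1339
(1,1): Delta=1.0000 Bond=-28.6341
V0=23.8661

Since d<R<u, set p* = (R−d)/(u−d) = 0.8750; price each node as the discounted p*-expectation of its children.
Payoff layer (t=2): V(2,0)=0.0000, V(2,1)=6.0319, V(2,2)=45.4367
Node (1,0) S=31.4900: V=(p*·6.0319+(1−p*)·0.0000)/1.23=4.2910; Δ=(6.0319−0.0000)/(41.2519−21.0983)=0.2993; B=V−Δ·S=-5.1339
Node (1,1) S=61.5700: V=(p*·45.4367+(1−p*)·6.0319)/1.23=32.9359; Δ=(45.4367−6.0319)/(80.6567−41.2519)=1.0000; B=V−Δ·S=-28.6341
Node (0,0) S=47.0000: V=(p*·32.9359+(1−p*)·4.2910)/1.23=23.8661; Δ=(32.9359−4.2910)/(61.5700−31.4900)=0.9523; B=V−Δ·S=-20.8916
Check: Δ(0,0)·S0 + B(0,0) = 23.8661 = V0.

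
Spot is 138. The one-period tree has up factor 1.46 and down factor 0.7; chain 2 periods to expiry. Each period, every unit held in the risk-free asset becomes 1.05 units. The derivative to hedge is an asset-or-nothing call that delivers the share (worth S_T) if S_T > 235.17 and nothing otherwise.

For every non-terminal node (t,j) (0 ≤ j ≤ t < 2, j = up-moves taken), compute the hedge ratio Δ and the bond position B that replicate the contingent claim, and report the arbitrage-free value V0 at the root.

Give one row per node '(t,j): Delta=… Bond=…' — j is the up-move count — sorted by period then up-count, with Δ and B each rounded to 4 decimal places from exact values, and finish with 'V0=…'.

(0,0): Delta=1.2301 Bond=-113.1736
(1,0): Delta=0.0000 Bond=0.0000
(1,1): Delta=1.9211 Bond=-258.0358
V0=56.5868

Risk-neutral probability p* = (R−d)/(u−d) = (1.05−0.7)/(1.46−0.7) = 0.4605.
Payoff layer (t=2): V(2,0)=0.0000, V(2,1)=0.0000, V(2,2)=294.1608
Node (1,0) S=96.6000: V=(p*·0.0000+(1−p*)·0.0000)/1.05=0.0000; Δ=(0.0000−0.0000)/(141.0360−67.6200)=0.0000; B=V−Δ·S=0.0000
Node (1,1) S=201.4800: V=(p*·294.1608+(1−p*)·0.0000)/1.05=129.0179; Δ=(294.1608−0.0000)/(294.1608−141.0360)=1.9211; B=V−Δ·S=-258.0358
Node (0,0) S=138.0000: V=(p*·129.0179+(1−p*)·0.0000)/1.05=56.5868; Δ=(129.0179−0.0000)/(201.4800−96.6000)=1.2301; B=V−Δ·S=-113.1736
Self-financing check: at every node Δ·S+B equals the discounted successor values.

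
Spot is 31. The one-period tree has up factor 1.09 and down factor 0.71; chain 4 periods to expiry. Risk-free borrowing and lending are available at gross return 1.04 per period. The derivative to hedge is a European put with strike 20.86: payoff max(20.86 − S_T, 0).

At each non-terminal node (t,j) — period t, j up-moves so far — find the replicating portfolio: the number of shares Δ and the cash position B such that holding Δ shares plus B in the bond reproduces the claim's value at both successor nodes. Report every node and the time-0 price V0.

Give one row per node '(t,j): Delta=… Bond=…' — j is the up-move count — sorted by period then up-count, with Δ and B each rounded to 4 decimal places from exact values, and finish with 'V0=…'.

Risk-neutral probability p* = (R−d)/(u−d) = (1.04−0.71)/(1.09−0.71) = 0.8684.
Payoff layer (t=4): V(4,0)=12.9824, V(4,1)=8.7662, V(4,2)=2.2934, V(4,3)=0.0000, V(4,4)=0.0000
(3,0): S=11.0952. Δ = (V_up−V_dn)/(S_up−S_dn) = (8.7662−12.9824)/(12.0938−7.8776) = -1.0000. V = [p*·8.7662 + (1−p*)·12.9824]/1.04 = 8.9625. B = V − Δ·S = 20.0577.
(3,1): S=17.0335. Δ = (V_up−V_dn)/(S_up−S_dn) = (2.2934−8.7662)/(18.5666−12.0938) = -1.0000. V = [p*·2.2934 + (1−p*)·8.7662]/1.04 = 3.0242. B = V − Δ·S = 20.0577.
(3,2): S=26.1501. Δ = (V_up−V_dn)/(S_up−S_dn) = (0.0000−2.2934)/(28.5036−18.5666) = -0.2308. V = [p*·0.0000 + (1−p*)·2.2934]/1.04 = 0.2902. B = V − Δ·S = 6.3255.
(3,3): S=40.1459. Δ = (V_up−V_dn)/(S_up−S_dn) = (0.0000−0.0000)/(43.7590−28.5036) = 0.0000. V = [p*·0.0000 + (1−p*)·0.0000]/1.04 = 0.0000. B = V − Δ·S = 0.0000.
(2,0): S=15.6271. Δ = (V_up−V_dn)/(S_up−S_dn) = (3.0242−8.9625)/(17.0335−11.0952) = -1.0000. V = [p*·3.0242 + (1−p*)·8.9625]/1.04 = 3.6591. B = V − Δ·S = 19.2862.
(2,1): S=23.9909. Δ = (V_up−V_dn)/(S_up−S_dn) = (0.2902−3.0242)/(26.1501−17.0335) = -0.2999. V = [p*·0.2902 + (1−p*)·3.0242]/1.04 = 0.6249. B = V − Δ·S = 7.8196.
(2,2): S=36.8311. Δ = (V_up−V_dn)/(S_up−S_dn) = (0.0000−0.2902)/(40.1459−26.1501) = -0.0207. V = [p*·0.0000 + (1−p*)·0.2902]/1.04 = 0.0367. B = V − Δ·S = 0.8003.
(1,0): S=22.0100. Δ = (V_up−V_dn)/(S_up−S_dn) = (0.6249−3.6591)/(23.9909−15.6271) = -0.3628. V = [p*·0.6249 + (1−p*)·3.6591]/1.04 = 0.9848. B = V − Δ·S = 8.9696.
(1,1): S=33.7900. Δ = (V_up−V_dn)/(S_up−S_dn) = (0.0367−0.6249)/(36.8311−23.9909) = -0.0458. V = [p*·0.0367 + (1−p*)·0.6249]/1.04 = 0.1097. B = V − Δ·S = 1.6576.
(0,0): S=31.0000. Δ = (V_up−V_dn)/(S_up−S_dn) = (0.1097−0.9848)/(33.7900−22.0100) = -0.0743. V = [p*·0.1097 + (1−p*)·0.9848]/1.04 = 0.2162. B = V − Δ·S = 2.5189.
Each (Δ,B) replicates both successor values, so the strategy is self-financing and V0 is arbitrage-free.

(0,0): Delta=-0.0743 Bond=2.5189
(1,0): Delta=-0.3628 Bond=8.9696
(1,1): Delta=-0.0458 Bond=1.6576
(2,0): Delta=-1.0000 Bond=19.2862
(2,1): Delta=-0.2999 Bond=7.8196
(2,2): Delta=-0.0207 Bond=0.8003
(3,0): Delta=-1.0000 Bond=20.0577
(3,1): Delta=-1.0000 Bond=20.0577
(3,2): Delta=-0.2308 Bond=6.3255
(3,3): Delta=0.0000 Bond=0.0000
V0=0.2162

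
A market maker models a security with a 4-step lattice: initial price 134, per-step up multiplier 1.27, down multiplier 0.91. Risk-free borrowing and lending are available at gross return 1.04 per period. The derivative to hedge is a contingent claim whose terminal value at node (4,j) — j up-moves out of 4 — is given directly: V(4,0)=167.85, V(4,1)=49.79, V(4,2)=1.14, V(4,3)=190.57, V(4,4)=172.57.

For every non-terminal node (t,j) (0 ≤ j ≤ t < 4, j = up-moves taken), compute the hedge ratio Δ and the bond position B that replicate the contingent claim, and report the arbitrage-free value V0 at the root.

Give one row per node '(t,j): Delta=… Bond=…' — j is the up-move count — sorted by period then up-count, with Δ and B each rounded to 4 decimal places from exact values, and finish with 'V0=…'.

Since d<R<u, set p* = (R−d)/(u−d) = 0.3611; price each node as the discounted p*-expectation of its children.
Payoff layer (t=4): V(4,0)=167.8500, V(4,1)=49.7900, V(4,2)=1.1400, V(4,3)=190.5700, V(4,4)=172.5700
(3,0): S=100.9785. Δ = (V_up−V_dn)/(S_up−S_dn) = (49.7900−167.8500)/(128.2427−91.8904) = -3.2477. V = [p*·49.7900 + (1−p*)·167.8500]/1.04 = 120.4012. B = V − Δ·S = 448.3456.
(3,1): S=140.9261. Δ = (V_up−V_dn)/(S_up−S_dn) = (1.1400−49.7900)/(178.9761−128.2427) = -0.9589. V = [p*·1.1400 + (1−p*)·49.7900]/1.04 = 30.9826. B = V − Δ·S = 166.1215.
(3,2): S=196.6770. Δ = (V_up−V_dn)/(S_up−S_dn) = (190.5700−1.1400)/(249.7798−178.9761) = 2.6754. V = [p*·190.5700 + (1−p*)·1.1400]/1.04 = 66.8705. B = V − Δ·S = -459.3240.
(3,3): S=274.4833. Δ = (V_up−V_dn)/(S_up−S_dn) = (172.5700−190.5700)/(348.5938−249.7798) = -0.1822. V = [p*·172.5700 + (1−p*)·190.5700]/1.04 = 176.9904. B = V − Δ·S = 226.9904.
(2,0): S=110.9654. Δ = (V_up−V_dn)/(S_up−S_dn) = (30.9826−120.4012)/(140.9261−100.9785) = -2.2384. V = [p*·30.9826 + (1−p*)·120.4012]/1.04 = 84.7223. B = V − Δ·S = 333.1071.
(2,1): S=154.8638. Δ = (V_up−V_dn)/(S_up−S_dn) = (66.8705−30.9826)/(196.6770−140.9261) = 0.6437. V = [p*·66.8705 + (1−p*)·30.9826]/1.04 = 42.2520. B = V − Δ·S = -57.4363.
(2,2): S=216.1286. Δ = (V_up−V_dn)/(S_up−S_dn) = (176.9904−66.8705)/(274.4833−196.6770) = 1.4153. V = [p*·176.9904 + (1−p*)·66.8705]/1.04 = 102.5346. B = V − Δ·S = -203.3541.
(1,0): S=121.9400. Δ = (V_up−V_dn)/(S_up−S_dn) = (42.2520−84.7223)/(154.8638−110.9654) = -0.9675. V = [p*·42.2520 + (1−p*)·84.7223]/1.04 = 66.7171. B = V − Δ·S = 184.6899.
(1,1): S=170.1800. Δ = (V_up−V_dn)/(S_up−S_dn) = (102.5346−42.2520)/(216.1286−154.8638) = 0.9840. V = [p*·102.5346 + (1−p*)·42.2520]/1.04 = 61.5584. B = V − Δ·S = -105.8931.
(0,0): S=134.0000. Δ = (V_up−V_dn)/(S_up−S_dn) = (61.5584−66.7171)/(170.1800−121.9400) = -0.1069. V = [p*·61.5584 + (1−p*)·66.7171]/1.04 = 62.3599. B = V − Δ·S = 76.6896.
Each (Δ,B) replicates both successor values, so the strategy is self-financing and V0 is arbitrage-free.

(0,0): Delta=-0.1069 Bond=76.6896
(1,0): Delta=-0.9675 Bond=184.6899
(1,1): Delta=0.9840 Bond=-105.8931
(2,0): Delta=-2.2384 Bond=333.1071
(2,1): Delta=0.6437 Bond=-57.4363
(2,2): Delta=1.4153 Bond=-203.3541
(3,0): Delta=-3.2477 Bond=448.3456
(3,1): Delta=-0.9589 Bond=166.1215
(3,2): Delta=2.6754 Bond=-459.3240
(3,3): Delta=-0.1822 Bond=226.9904
V0=62.3599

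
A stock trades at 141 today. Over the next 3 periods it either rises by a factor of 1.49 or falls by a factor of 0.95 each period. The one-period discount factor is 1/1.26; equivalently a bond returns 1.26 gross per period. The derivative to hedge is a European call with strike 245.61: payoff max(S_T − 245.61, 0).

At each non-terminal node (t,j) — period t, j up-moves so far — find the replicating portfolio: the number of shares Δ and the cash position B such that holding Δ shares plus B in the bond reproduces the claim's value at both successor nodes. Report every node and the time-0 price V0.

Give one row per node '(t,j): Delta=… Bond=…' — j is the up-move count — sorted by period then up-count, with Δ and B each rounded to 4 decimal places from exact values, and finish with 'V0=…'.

Under the risk-neutral measure, an up-move has probability p* = (R−d)/(u−d) = 0.5741 and values discount at R = 1.26.
Terminal payoffs: V(3,0)=0.0000, V(3,1)=0.0000, V(3,2)=51.7724, V(3,3)=220.8108
  t=2,j=0: stock 127.2525 → up 189.6062 (V=0.0000), down 120.8899 (V=0.0000). Price 0.0000; hedge Δ=0.0000, bond B=0.0000.
  t=2,j=1: stock 199.5855 → up 297.3824 (V=51.7724), down 189.6062 (V=0.0000). Price 23.5882; hedge Δ=0.4804, bond B=-72.2866.
  t=2,j=2: stock 313.0341 → up 466.4208 (V=220.8108), down 297.3824 (V=51.7724). Price 118.1055; hedge Δ=1.0000, bond B=-194.9286.
  t=1,j=0: stock 133.9500 → up 199.5855 (V=23.5882), down 127.2525 (V=0.0000). Price 10.7471; hedge Δ=0.3261, bond B=-32.9348.
  t=1,j=1: stock 210.0900 → up 313.0341 (V=118.1055), down 199.5855 (V=23.5882). Price 61.7843; hedge Δ=0.8331, bond B=-113.2477.
  t=0,j=0: stock 141.0000 → up 210.0900 (V=61.7843), down 133.9500 (V=10.7471). Price 31.7827; hedge Δ=0.6703, bond B=-62.7305.
The time-0 hedge costs 31.7827, which is the no-arbitrage price.

(0,0): Delta=0.6703 Bond=-62.7305
(1,0): Delta=0.3261 Bond=-32.9348
(1,1): Delta=0.8331 Bond=-113.2477
(2,0): Delta=0.0000 Bond=0.0000
(2,1): Delta=0.4804 Bond=-72.2866
(2,2): Delta=1.0000 Bond=-194.9286
V0=31.7827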